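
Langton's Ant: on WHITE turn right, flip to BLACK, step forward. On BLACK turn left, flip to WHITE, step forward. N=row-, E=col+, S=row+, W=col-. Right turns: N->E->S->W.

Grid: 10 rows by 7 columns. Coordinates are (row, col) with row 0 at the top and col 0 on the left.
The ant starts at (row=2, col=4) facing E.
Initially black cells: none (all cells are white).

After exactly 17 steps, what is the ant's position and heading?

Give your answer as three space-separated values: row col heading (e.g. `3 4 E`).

Answer: 1 4 N

Derivation:
Step 1: on WHITE (2,4): turn R to S, flip to black, move to (3,4). |black|=1
Step 2: on WHITE (3,4): turn R to W, flip to black, move to (3,3). |black|=2
Step 3: on WHITE (3,3): turn R to N, flip to black, move to (2,3). |black|=3
Step 4: on WHITE (2,3): turn R to E, flip to black, move to (2,4). |black|=4
Step 5: on BLACK (2,4): turn L to N, flip to white, move to (1,4). |black|=3
Step 6: on WHITE (1,4): turn R to E, flip to black, move to (1,5). |black|=4
Step 7: on WHITE (1,5): turn R to S, flip to black, move to (2,5). |black|=5
Step 8: on WHITE (2,5): turn R to W, flip to black, move to (2,4). |black|=6
Step 9: on WHITE (2,4): turn R to N, flip to black, move to (1,4). |black|=7
Step 10: on BLACK (1,4): turn L to W, flip to white, move to (1,3). |black|=6
Step 11: on WHITE (1,3): turn R to N, flip to black, move to (0,3). |black|=7
Step 12: on WHITE (0,3): turn R to E, flip to black, move to (0,4). |black|=8
Step 13: on WHITE (0,4): turn R to S, flip to black, move to (1,4). |black|=9
Step 14: on WHITE (1,4): turn R to W, flip to black, move to (1,3). |black|=10
Step 15: on BLACK (1,3): turn L to S, flip to white, move to (2,3). |black|=9
Step 16: on BLACK (2,3): turn L to E, flip to white, move to (2,4). |black|=8
Step 17: on BLACK (2,4): turn L to N, flip to white, move to (1,4). |black|=7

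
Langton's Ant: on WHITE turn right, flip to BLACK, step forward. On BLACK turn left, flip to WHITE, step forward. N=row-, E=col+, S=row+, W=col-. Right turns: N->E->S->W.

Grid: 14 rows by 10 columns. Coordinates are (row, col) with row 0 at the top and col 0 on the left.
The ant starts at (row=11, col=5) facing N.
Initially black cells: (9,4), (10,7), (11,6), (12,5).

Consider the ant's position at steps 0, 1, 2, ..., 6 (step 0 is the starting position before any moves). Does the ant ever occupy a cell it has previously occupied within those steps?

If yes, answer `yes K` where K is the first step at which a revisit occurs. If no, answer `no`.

Step 1: on WHITE (11,5): turn R to E, flip to black, move to (11,6). |black|=5 — new cell
Step 2: on BLACK (11,6): turn L to N, flip to white, move to (10,6). |black|=4 — new cell
Step 3: on WHITE (10,6): turn R to E, flip to black, move to (10,7). |black|=5 — new cell
Step 4: on BLACK (10,7): turn L to N, flip to white, move to (9,7). |black|=4 — new cell
Step 5: on WHITE (9,7): turn R to E, flip to black, move to (9,8). |black|=5 — new cell
Step 6: on WHITE (9,8): turn R to S, flip to black, move to (10,8). |black|=6 — new cell
No revisit within 6 steps.

Answer: no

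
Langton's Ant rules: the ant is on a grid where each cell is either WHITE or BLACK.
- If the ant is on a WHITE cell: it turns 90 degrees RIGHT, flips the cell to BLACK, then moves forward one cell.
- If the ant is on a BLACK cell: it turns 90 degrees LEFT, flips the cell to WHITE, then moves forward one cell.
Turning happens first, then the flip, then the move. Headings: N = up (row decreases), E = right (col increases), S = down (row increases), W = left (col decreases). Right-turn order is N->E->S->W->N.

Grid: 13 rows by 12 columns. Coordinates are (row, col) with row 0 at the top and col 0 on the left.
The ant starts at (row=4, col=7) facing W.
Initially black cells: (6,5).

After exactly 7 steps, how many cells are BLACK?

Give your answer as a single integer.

Answer: 6

Derivation:
Step 1: on WHITE (4,7): turn R to N, flip to black, move to (3,7). |black|=2
Step 2: on WHITE (3,7): turn R to E, flip to black, move to (3,8). |black|=3
Step 3: on WHITE (3,8): turn R to S, flip to black, move to (4,8). |black|=4
Step 4: on WHITE (4,8): turn R to W, flip to black, move to (4,7). |black|=5
Step 5: on BLACK (4,7): turn L to S, flip to white, move to (5,7). |black|=4
Step 6: on WHITE (5,7): turn R to W, flip to black, move to (5,6). |black|=5
Step 7: on WHITE (5,6): turn R to N, flip to black, move to (4,6). |black|=6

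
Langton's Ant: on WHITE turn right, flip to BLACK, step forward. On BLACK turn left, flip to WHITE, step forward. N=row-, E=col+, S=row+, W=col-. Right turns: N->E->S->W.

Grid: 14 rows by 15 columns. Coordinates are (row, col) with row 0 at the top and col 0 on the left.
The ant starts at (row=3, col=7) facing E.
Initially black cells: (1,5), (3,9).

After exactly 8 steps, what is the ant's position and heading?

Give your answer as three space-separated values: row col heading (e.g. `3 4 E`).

Answer: 3 7 W

Derivation:
Step 1: on WHITE (3,7): turn R to S, flip to black, move to (4,7). |black|=3
Step 2: on WHITE (4,7): turn R to W, flip to black, move to (4,6). |black|=4
Step 3: on WHITE (4,6): turn R to N, flip to black, move to (3,6). |black|=5
Step 4: on WHITE (3,6): turn R to E, flip to black, move to (3,7). |black|=6
Step 5: on BLACK (3,7): turn L to N, flip to white, move to (2,7). |black|=5
Step 6: on WHITE (2,7): turn R to E, flip to black, move to (2,8). |black|=6
Step 7: on WHITE (2,8): turn R to S, flip to black, move to (3,8). |black|=7
Step 8: on WHITE (3,8): turn R to W, flip to black, move to (3,7). |black|=8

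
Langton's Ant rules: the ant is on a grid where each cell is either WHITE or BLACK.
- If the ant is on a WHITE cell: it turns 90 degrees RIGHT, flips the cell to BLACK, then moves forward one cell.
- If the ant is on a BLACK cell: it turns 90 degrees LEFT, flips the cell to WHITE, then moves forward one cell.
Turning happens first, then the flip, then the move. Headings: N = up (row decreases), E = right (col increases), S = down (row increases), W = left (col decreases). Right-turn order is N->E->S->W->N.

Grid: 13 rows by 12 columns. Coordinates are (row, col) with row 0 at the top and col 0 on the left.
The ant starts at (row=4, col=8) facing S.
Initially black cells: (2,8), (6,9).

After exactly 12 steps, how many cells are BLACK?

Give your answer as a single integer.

Answer: 10

Derivation:
Step 1: on WHITE (4,8): turn R to W, flip to black, move to (4,7). |black|=3
Step 2: on WHITE (4,7): turn R to N, flip to black, move to (3,7). |black|=4
Step 3: on WHITE (3,7): turn R to E, flip to black, move to (3,8). |black|=5
Step 4: on WHITE (3,8): turn R to S, flip to black, move to (4,8). |black|=6
Step 5: on BLACK (4,8): turn L to E, flip to white, move to (4,9). |black|=5
Step 6: on WHITE (4,9): turn R to S, flip to black, move to (5,9). |black|=6
Step 7: on WHITE (5,9): turn R to W, flip to black, move to (5,8). |black|=7
Step 8: on WHITE (5,8): turn R to N, flip to black, move to (4,8). |black|=8
Step 9: on WHITE (4,8): turn R to E, flip to black, move to (4,9). |black|=9
Step 10: on BLACK (4,9): turn L to N, flip to white, move to (3,9). |black|=8
Step 11: on WHITE (3,9): turn R to E, flip to black, move to (3,10). |black|=9
Step 12: on WHITE (3,10): turn R to S, flip to black, move to (4,10). |black|=10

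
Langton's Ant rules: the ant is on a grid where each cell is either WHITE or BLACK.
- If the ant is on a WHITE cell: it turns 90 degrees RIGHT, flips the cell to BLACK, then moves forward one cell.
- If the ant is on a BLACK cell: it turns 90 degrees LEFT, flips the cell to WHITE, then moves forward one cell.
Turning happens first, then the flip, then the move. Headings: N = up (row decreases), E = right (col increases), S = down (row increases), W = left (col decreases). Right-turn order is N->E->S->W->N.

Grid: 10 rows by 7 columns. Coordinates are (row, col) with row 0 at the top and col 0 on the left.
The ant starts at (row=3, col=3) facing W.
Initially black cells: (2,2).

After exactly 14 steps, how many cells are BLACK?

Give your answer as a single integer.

Answer: 11

Derivation:
Step 1: on WHITE (3,3): turn R to N, flip to black, move to (2,3). |black|=2
Step 2: on WHITE (2,3): turn R to E, flip to black, move to (2,4). |black|=3
Step 3: on WHITE (2,4): turn R to S, flip to black, move to (3,4). |black|=4
Step 4: on WHITE (3,4): turn R to W, flip to black, move to (3,3). |black|=5
Step 5: on BLACK (3,3): turn L to S, flip to white, move to (4,3). |black|=4
Step 6: on WHITE (4,3): turn R to W, flip to black, move to (4,2). |black|=5
Step 7: on WHITE (4,2): turn R to N, flip to black, move to (3,2). |black|=6
Step 8: on WHITE (3,2): turn R to E, flip to black, move to (3,3). |black|=7
Step 9: on WHITE (3,3): turn R to S, flip to black, move to (4,3). |black|=8
Step 10: on BLACK (4,3): turn L to E, flip to white, move to (4,4). |black|=7
Step 11: on WHITE (4,4): turn R to S, flip to black, move to (5,4). |black|=8
Step 12: on WHITE (5,4): turn R to W, flip to black, move to (5,3). |black|=9
Step 13: on WHITE (5,3): turn R to N, flip to black, move to (4,3). |black|=10
Step 14: on WHITE (4,3): turn R to E, flip to black, move to (4,4). |black|=11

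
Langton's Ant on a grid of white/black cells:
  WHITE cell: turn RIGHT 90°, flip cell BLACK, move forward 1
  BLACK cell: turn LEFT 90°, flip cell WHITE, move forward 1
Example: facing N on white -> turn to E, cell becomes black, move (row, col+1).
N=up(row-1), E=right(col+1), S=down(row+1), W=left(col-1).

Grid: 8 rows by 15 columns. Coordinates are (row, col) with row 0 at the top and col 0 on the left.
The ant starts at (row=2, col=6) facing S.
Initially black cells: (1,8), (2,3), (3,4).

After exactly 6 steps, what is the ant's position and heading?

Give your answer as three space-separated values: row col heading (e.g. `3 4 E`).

Answer: 3 7 S

Derivation:
Step 1: on WHITE (2,6): turn R to W, flip to black, move to (2,5). |black|=4
Step 2: on WHITE (2,5): turn R to N, flip to black, move to (1,5). |black|=5
Step 3: on WHITE (1,5): turn R to E, flip to black, move to (1,6). |black|=6
Step 4: on WHITE (1,6): turn R to S, flip to black, move to (2,6). |black|=7
Step 5: on BLACK (2,6): turn L to E, flip to white, move to (2,7). |black|=6
Step 6: on WHITE (2,7): turn R to S, flip to black, move to (3,7). |black|=7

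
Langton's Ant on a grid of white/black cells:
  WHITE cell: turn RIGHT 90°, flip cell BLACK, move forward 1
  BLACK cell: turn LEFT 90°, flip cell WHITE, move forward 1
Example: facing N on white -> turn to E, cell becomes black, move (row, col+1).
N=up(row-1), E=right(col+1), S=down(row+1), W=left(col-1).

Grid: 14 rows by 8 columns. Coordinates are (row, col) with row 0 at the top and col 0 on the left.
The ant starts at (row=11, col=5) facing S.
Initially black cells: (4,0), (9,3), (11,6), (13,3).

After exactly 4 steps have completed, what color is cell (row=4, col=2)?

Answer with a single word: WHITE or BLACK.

Step 1: on WHITE (11,5): turn R to W, flip to black, move to (11,4). |black|=5
Step 2: on WHITE (11,4): turn R to N, flip to black, move to (10,4). |black|=6
Step 3: on WHITE (10,4): turn R to E, flip to black, move to (10,5). |black|=7
Step 4: on WHITE (10,5): turn R to S, flip to black, move to (11,5). |black|=8

Answer: WHITE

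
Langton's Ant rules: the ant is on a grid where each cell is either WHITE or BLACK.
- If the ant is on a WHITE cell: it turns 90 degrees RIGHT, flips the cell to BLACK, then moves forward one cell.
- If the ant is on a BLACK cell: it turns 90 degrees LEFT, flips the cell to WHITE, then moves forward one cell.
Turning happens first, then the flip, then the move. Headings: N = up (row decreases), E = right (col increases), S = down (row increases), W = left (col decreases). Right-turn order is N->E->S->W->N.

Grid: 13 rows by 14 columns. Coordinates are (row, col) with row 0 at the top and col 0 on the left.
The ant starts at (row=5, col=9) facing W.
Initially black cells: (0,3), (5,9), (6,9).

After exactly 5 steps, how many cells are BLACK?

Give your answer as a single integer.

Step 1: on BLACK (5,9): turn L to S, flip to white, move to (6,9). |black|=2
Step 2: on BLACK (6,9): turn L to E, flip to white, move to (6,10). |black|=1
Step 3: on WHITE (6,10): turn R to S, flip to black, move to (7,10). |black|=2
Step 4: on WHITE (7,10): turn R to W, flip to black, move to (7,9). |black|=3
Step 5: on WHITE (7,9): turn R to N, flip to black, move to (6,9). |black|=4

Answer: 4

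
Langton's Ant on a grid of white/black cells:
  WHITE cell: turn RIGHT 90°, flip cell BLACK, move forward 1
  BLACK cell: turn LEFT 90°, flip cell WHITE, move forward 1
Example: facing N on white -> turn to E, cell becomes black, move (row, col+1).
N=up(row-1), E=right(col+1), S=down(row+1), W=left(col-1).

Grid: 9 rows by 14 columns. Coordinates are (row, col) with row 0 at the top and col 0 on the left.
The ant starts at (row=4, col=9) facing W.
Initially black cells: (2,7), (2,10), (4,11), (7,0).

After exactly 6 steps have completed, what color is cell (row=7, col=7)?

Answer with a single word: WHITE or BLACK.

Answer: WHITE

Derivation:
Step 1: on WHITE (4,9): turn R to N, flip to black, move to (3,9). |black|=5
Step 2: on WHITE (3,9): turn R to E, flip to black, move to (3,10). |black|=6
Step 3: on WHITE (3,10): turn R to S, flip to black, move to (4,10). |black|=7
Step 4: on WHITE (4,10): turn R to W, flip to black, move to (4,9). |black|=8
Step 5: on BLACK (4,9): turn L to S, flip to white, move to (5,9). |black|=7
Step 6: on WHITE (5,9): turn R to W, flip to black, move to (5,8). |black|=8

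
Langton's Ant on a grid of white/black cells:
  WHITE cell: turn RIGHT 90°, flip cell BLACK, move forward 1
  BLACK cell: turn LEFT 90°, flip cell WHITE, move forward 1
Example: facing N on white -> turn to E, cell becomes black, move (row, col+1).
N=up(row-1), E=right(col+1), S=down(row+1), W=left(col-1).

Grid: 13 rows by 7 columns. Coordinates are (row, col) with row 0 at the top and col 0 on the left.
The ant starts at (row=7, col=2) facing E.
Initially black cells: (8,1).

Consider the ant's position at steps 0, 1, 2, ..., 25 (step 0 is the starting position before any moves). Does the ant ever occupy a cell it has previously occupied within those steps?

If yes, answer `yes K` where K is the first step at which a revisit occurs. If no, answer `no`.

Answer: yes 6

Derivation:
Step 1: on WHITE (7,2): turn R to S, flip to black, move to (8,2). |black|=2 — new cell
Step 2: on WHITE (8,2): turn R to W, flip to black, move to (8,1). |black|=3 — new cell
Step 3: on BLACK (8,1): turn L to S, flip to white, move to (9,1). |black|=2 — new cell
Step 4: on WHITE (9,1): turn R to W, flip to black, move to (9,0). |black|=3 — new cell
Step 5: on WHITE (9,0): turn R to N, flip to black, move to (8,0). |black|=4 — new cell
Step 6: on WHITE (8,0): turn R to E, flip to black, move to (8,1). |black|=5 — REVISIT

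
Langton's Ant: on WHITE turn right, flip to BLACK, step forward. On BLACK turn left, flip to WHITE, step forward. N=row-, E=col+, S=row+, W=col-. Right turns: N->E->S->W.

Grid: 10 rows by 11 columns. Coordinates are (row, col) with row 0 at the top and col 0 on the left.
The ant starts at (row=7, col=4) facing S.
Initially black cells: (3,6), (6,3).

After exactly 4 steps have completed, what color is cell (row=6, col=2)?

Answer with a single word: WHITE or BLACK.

Answer: BLACK

Derivation:
Step 1: on WHITE (7,4): turn R to W, flip to black, move to (7,3). |black|=3
Step 2: on WHITE (7,3): turn R to N, flip to black, move to (6,3). |black|=4
Step 3: on BLACK (6,3): turn L to W, flip to white, move to (6,2). |black|=3
Step 4: on WHITE (6,2): turn R to N, flip to black, move to (5,2). |black|=4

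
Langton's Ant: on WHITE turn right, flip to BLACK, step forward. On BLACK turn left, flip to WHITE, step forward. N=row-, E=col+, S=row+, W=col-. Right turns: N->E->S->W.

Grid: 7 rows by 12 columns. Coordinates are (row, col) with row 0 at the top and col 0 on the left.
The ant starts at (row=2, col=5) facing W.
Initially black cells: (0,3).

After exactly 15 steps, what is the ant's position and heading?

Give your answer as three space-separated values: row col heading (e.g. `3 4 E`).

Answer: 2 6 N

Derivation:
Step 1: on WHITE (2,5): turn R to N, flip to black, move to (1,5). |black|=2
Step 2: on WHITE (1,5): turn R to E, flip to black, move to (1,6). |black|=3
Step 3: on WHITE (1,6): turn R to S, flip to black, move to (2,6). |black|=4
Step 4: on WHITE (2,6): turn R to W, flip to black, move to (2,5). |black|=5
Step 5: on BLACK (2,5): turn L to S, flip to white, move to (3,5). |black|=4
Step 6: on WHITE (3,5): turn R to W, flip to black, move to (3,4). |black|=5
Step 7: on WHITE (3,4): turn R to N, flip to black, move to (2,4). |black|=6
Step 8: on WHITE (2,4): turn R to E, flip to black, move to (2,5). |black|=7
Step 9: on WHITE (2,5): turn R to S, flip to black, move to (3,5). |black|=8
Step 10: on BLACK (3,5): turn L to E, flip to white, move to (3,6). |black|=7
Step 11: on WHITE (3,6): turn R to S, flip to black, move to (4,6). |black|=8
Step 12: on WHITE (4,6): turn R to W, flip to black, move to (4,5). |black|=9
Step 13: on WHITE (4,5): turn R to N, flip to black, move to (3,5). |black|=10
Step 14: on WHITE (3,5): turn R to E, flip to black, move to (3,6). |black|=11
Step 15: on BLACK (3,6): turn L to N, flip to white, move to (2,6). |black|=10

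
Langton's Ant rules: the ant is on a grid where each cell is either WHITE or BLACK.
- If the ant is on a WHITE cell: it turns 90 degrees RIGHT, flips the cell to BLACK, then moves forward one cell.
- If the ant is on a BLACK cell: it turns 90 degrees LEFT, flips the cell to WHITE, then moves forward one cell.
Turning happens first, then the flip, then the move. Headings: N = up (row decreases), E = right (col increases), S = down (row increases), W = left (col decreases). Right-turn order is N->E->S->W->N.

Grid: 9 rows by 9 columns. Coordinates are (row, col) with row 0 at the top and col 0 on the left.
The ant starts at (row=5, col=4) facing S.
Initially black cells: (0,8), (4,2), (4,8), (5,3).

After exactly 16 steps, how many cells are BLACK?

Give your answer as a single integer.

Step 1: on WHITE (5,4): turn R to W, flip to black, move to (5,3). |black|=5
Step 2: on BLACK (5,3): turn L to S, flip to white, move to (6,3). |black|=4
Step 3: on WHITE (6,3): turn R to W, flip to black, move to (6,2). |black|=5
Step 4: on WHITE (6,2): turn R to N, flip to black, move to (5,2). |black|=6
Step 5: on WHITE (5,2): turn R to E, flip to black, move to (5,3). |black|=7
Step 6: on WHITE (5,3): turn R to S, flip to black, move to (6,3). |black|=8
Step 7: on BLACK (6,3): turn L to E, flip to white, move to (6,4). |black|=7
Step 8: on WHITE (6,4): turn R to S, flip to black, move to (7,4). |black|=8
Step 9: on WHITE (7,4): turn R to W, flip to black, move to (7,3). |black|=9
Step 10: on WHITE (7,3): turn R to N, flip to black, move to (6,3). |black|=10
Step 11: on WHITE (6,3): turn R to E, flip to black, move to (6,4). |black|=11
Step 12: on BLACK (6,4): turn L to N, flip to white, move to (5,4). |black|=10
Step 13: on BLACK (5,4): turn L to W, flip to white, move to (5,3). |black|=9
Step 14: on BLACK (5,3): turn L to S, flip to white, move to (6,3). |black|=8
Step 15: on BLACK (6,3): turn L to E, flip to white, move to (6,4). |black|=7
Step 16: on WHITE (6,4): turn R to S, flip to black, move to (7,4). |black|=8

Answer: 8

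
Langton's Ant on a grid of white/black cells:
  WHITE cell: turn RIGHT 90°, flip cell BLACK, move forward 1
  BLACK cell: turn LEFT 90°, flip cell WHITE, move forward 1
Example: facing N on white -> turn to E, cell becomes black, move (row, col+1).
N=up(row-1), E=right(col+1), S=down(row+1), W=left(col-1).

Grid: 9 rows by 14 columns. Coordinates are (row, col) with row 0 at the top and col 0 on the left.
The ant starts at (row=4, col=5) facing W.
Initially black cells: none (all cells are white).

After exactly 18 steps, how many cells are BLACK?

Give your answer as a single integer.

Answer: 6

Derivation:
Step 1: on WHITE (4,5): turn R to N, flip to black, move to (3,5). |black|=1
Step 2: on WHITE (3,5): turn R to E, flip to black, move to (3,6). |black|=2
Step 3: on WHITE (3,6): turn R to S, flip to black, move to (4,6). |black|=3
Step 4: on WHITE (4,6): turn R to W, flip to black, move to (4,5). |black|=4
Step 5: on BLACK (4,5): turn L to S, flip to white, move to (5,5). |black|=3
Step 6: on WHITE (5,5): turn R to W, flip to black, move to (5,4). |black|=4
Step 7: on WHITE (5,4): turn R to N, flip to black, move to (4,4). |black|=5
Step 8: on WHITE (4,4): turn R to E, flip to black, move to (4,5). |black|=6
Step 9: on WHITE (4,5): turn R to S, flip to black, move to (5,5). |black|=7
Step 10: on BLACK (5,5): turn L to E, flip to white, move to (5,6). |black|=6
Step 11: on WHITE (5,6): turn R to S, flip to black, move to (6,6). |black|=7
Step 12: on WHITE (6,6): turn R to W, flip to black, move to (6,5). |black|=8
Step 13: on WHITE (6,5): turn R to N, flip to black, move to (5,5). |black|=9
Step 14: on WHITE (5,5): turn R to E, flip to black, move to (5,6). |black|=10
Step 15: on BLACK (5,6): turn L to N, flip to white, move to (4,6). |black|=9
Step 16: on BLACK (4,6): turn L to W, flip to white, move to (4,5). |black|=8
Step 17: on BLACK (4,5): turn L to S, flip to white, move to (5,5). |black|=7
Step 18: on BLACK (5,5): turn L to E, flip to white, move to (5,6). |black|=6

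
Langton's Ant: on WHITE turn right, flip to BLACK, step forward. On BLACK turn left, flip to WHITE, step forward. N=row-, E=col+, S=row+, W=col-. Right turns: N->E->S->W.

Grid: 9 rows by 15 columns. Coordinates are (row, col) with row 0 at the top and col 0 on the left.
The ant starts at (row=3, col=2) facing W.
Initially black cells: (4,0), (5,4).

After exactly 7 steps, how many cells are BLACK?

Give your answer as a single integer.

Answer: 7

Derivation:
Step 1: on WHITE (3,2): turn R to N, flip to black, move to (2,2). |black|=3
Step 2: on WHITE (2,2): turn R to E, flip to black, move to (2,3). |black|=4
Step 3: on WHITE (2,3): turn R to S, flip to black, move to (3,3). |black|=5
Step 4: on WHITE (3,3): turn R to W, flip to black, move to (3,2). |black|=6
Step 5: on BLACK (3,2): turn L to S, flip to white, move to (4,2). |black|=5
Step 6: on WHITE (4,2): turn R to W, flip to black, move to (4,1). |black|=6
Step 7: on WHITE (4,1): turn R to N, flip to black, move to (3,1). |black|=7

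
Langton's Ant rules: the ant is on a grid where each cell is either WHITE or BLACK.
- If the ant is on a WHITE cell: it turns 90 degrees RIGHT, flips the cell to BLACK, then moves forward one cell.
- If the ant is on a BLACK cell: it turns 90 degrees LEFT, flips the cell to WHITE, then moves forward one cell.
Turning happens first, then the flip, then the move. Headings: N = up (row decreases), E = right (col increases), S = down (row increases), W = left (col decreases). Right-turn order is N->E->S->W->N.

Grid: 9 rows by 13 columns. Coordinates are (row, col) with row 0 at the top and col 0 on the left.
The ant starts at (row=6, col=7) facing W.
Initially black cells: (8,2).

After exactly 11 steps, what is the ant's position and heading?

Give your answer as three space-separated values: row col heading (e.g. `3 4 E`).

Answer: 8 8 S

Derivation:
Step 1: on WHITE (6,7): turn R to N, flip to black, move to (5,7). |black|=2
Step 2: on WHITE (5,7): turn R to E, flip to black, move to (5,8). |black|=3
Step 3: on WHITE (5,8): turn R to S, flip to black, move to (6,8). |black|=4
Step 4: on WHITE (6,8): turn R to W, flip to black, move to (6,7). |black|=5
Step 5: on BLACK (6,7): turn L to S, flip to white, move to (7,7). |black|=4
Step 6: on WHITE (7,7): turn R to W, flip to black, move to (7,6). |black|=5
Step 7: on WHITE (7,6): turn R to N, flip to black, move to (6,6). |black|=6
Step 8: on WHITE (6,6): turn R to E, flip to black, move to (6,7). |black|=7
Step 9: on WHITE (6,7): turn R to S, flip to black, move to (7,7). |black|=8
Step 10: on BLACK (7,7): turn L to E, flip to white, move to (7,8). |black|=7
Step 11: on WHITE (7,8): turn R to S, flip to black, move to (8,8). |black|=8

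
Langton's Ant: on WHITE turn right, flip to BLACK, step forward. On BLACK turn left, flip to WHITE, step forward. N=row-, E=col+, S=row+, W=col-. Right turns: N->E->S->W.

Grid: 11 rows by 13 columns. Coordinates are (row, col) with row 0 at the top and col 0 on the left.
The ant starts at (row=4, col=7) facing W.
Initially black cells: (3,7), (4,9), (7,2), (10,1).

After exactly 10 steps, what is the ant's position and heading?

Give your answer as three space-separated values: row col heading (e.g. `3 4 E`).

Answer: 3 6 E

Derivation:
Step 1: on WHITE (4,7): turn R to N, flip to black, move to (3,7). |black|=5
Step 2: on BLACK (3,7): turn L to W, flip to white, move to (3,6). |black|=4
Step 3: on WHITE (3,6): turn R to N, flip to black, move to (2,6). |black|=5
Step 4: on WHITE (2,6): turn R to E, flip to black, move to (2,7). |black|=6
Step 5: on WHITE (2,7): turn R to S, flip to black, move to (3,7). |black|=7
Step 6: on WHITE (3,7): turn R to W, flip to black, move to (3,6). |black|=8
Step 7: on BLACK (3,6): turn L to S, flip to white, move to (4,6). |black|=7
Step 8: on WHITE (4,6): turn R to W, flip to black, move to (4,5). |black|=8
Step 9: on WHITE (4,5): turn R to N, flip to black, move to (3,5). |black|=9
Step 10: on WHITE (3,5): turn R to E, flip to black, move to (3,6). |black|=10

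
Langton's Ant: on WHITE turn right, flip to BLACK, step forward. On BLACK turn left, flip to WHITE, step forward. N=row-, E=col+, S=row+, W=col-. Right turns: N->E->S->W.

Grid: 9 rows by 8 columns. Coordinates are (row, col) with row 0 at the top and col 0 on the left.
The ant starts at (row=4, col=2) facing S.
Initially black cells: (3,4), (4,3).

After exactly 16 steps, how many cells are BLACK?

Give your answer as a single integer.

Step 1: on WHITE (4,2): turn R to W, flip to black, move to (4,1). |black|=3
Step 2: on WHITE (4,1): turn R to N, flip to black, move to (3,1). |black|=4
Step 3: on WHITE (3,1): turn R to E, flip to black, move to (3,2). |black|=5
Step 4: on WHITE (3,2): turn R to S, flip to black, move to (4,2). |black|=6
Step 5: on BLACK (4,2): turn L to E, flip to white, move to (4,3). |black|=5
Step 6: on BLACK (4,3): turn L to N, flip to white, move to (3,3). |black|=4
Step 7: on WHITE (3,3): turn R to E, flip to black, move to (3,4). |black|=5
Step 8: on BLACK (3,4): turn L to N, flip to white, move to (2,4). |black|=4
Step 9: on WHITE (2,4): turn R to E, flip to black, move to (2,5). |black|=5
Step 10: on WHITE (2,5): turn R to S, flip to black, move to (3,5). |black|=6
Step 11: on WHITE (3,5): turn R to W, flip to black, move to (3,4). |black|=7
Step 12: on WHITE (3,4): turn R to N, flip to black, move to (2,4). |black|=8
Step 13: on BLACK (2,4): turn L to W, flip to white, move to (2,3). |black|=7
Step 14: on WHITE (2,3): turn R to N, flip to black, move to (1,3). |black|=8
Step 15: on WHITE (1,3): turn R to E, flip to black, move to (1,4). |black|=9
Step 16: on WHITE (1,4): turn R to S, flip to black, move to (2,4). |black|=10

Answer: 10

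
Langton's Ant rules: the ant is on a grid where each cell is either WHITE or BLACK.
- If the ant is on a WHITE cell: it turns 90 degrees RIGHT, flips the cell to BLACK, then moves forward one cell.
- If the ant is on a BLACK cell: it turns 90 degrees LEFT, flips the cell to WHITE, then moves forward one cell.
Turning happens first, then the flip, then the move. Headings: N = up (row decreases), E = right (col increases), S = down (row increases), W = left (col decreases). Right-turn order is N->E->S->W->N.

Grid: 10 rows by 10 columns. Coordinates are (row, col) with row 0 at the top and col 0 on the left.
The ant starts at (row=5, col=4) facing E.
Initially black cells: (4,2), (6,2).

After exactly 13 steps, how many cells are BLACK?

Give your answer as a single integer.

Step 1: on WHITE (5,4): turn R to S, flip to black, move to (6,4). |black|=3
Step 2: on WHITE (6,4): turn R to W, flip to black, move to (6,3). |black|=4
Step 3: on WHITE (6,3): turn R to N, flip to black, move to (5,3). |black|=5
Step 4: on WHITE (5,3): turn R to E, flip to black, move to (5,4). |black|=6
Step 5: on BLACK (5,4): turn L to N, flip to white, move to (4,4). |black|=5
Step 6: on WHITE (4,4): turn R to E, flip to black, move to (4,5). |black|=6
Step 7: on WHITE (4,5): turn R to S, flip to black, move to (5,5). |black|=7
Step 8: on WHITE (5,5): turn R to W, flip to black, move to (5,4). |black|=8
Step 9: on WHITE (5,4): turn R to N, flip to black, move to (4,4). |black|=9
Step 10: on BLACK (4,4): turn L to W, flip to white, move to (4,3). |black|=8
Step 11: on WHITE (4,3): turn R to N, flip to black, move to (3,3). |black|=9
Step 12: on WHITE (3,3): turn R to E, flip to black, move to (3,4). |black|=10
Step 13: on WHITE (3,4): turn R to S, flip to black, move to (4,4). |black|=11

Answer: 11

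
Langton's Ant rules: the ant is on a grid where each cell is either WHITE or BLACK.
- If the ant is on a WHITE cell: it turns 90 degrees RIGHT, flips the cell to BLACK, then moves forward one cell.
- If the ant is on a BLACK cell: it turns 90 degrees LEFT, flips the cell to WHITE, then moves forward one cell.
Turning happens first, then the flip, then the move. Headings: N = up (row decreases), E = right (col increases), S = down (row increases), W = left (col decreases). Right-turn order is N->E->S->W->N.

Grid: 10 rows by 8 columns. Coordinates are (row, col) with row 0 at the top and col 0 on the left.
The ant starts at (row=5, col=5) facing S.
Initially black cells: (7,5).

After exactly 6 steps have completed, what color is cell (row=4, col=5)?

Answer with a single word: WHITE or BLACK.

Step 1: on WHITE (5,5): turn R to W, flip to black, move to (5,4). |black|=2
Step 2: on WHITE (5,4): turn R to N, flip to black, move to (4,4). |black|=3
Step 3: on WHITE (4,4): turn R to E, flip to black, move to (4,5). |black|=4
Step 4: on WHITE (4,5): turn R to S, flip to black, move to (5,5). |black|=5
Step 5: on BLACK (5,5): turn L to E, flip to white, move to (5,6). |black|=4
Step 6: on WHITE (5,6): turn R to S, flip to black, move to (6,6). |black|=5

Answer: BLACK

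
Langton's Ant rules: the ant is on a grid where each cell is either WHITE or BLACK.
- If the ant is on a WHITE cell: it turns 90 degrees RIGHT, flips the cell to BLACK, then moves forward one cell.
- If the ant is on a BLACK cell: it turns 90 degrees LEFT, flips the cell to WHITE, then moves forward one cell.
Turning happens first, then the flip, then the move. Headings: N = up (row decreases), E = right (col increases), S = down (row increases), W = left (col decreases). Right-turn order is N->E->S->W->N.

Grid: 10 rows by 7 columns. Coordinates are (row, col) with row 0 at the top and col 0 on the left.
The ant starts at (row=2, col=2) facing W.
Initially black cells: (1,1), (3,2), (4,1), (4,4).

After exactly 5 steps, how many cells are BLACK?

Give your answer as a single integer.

Answer: 7

Derivation:
Step 1: on WHITE (2,2): turn R to N, flip to black, move to (1,2). |black|=5
Step 2: on WHITE (1,2): turn R to E, flip to black, move to (1,3). |black|=6
Step 3: on WHITE (1,3): turn R to S, flip to black, move to (2,3). |black|=7
Step 4: on WHITE (2,3): turn R to W, flip to black, move to (2,2). |black|=8
Step 5: on BLACK (2,2): turn L to S, flip to white, move to (3,2). |black|=7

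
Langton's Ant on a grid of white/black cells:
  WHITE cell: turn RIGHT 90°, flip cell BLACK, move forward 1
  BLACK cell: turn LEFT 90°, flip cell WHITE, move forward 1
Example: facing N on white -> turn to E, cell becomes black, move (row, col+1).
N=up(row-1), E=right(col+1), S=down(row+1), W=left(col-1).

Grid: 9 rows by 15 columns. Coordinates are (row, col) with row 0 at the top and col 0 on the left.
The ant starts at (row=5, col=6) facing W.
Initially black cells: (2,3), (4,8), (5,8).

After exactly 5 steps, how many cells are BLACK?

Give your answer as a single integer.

Answer: 6

Derivation:
Step 1: on WHITE (5,6): turn R to N, flip to black, move to (4,6). |black|=4
Step 2: on WHITE (4,6): turn R to E, flip to black, move to (4,7). |black|=5
Step 3: on WHITE (4,7): turn R to S, flip to black, move to (5,7). |black|=6
Step 4: on WHITE (5,7): turn R to W, flip to black, move to (5,6). |black|=7
Step 5: on BLACK (5,6): turn L to S, flip to white, move to (6,6). |black|=6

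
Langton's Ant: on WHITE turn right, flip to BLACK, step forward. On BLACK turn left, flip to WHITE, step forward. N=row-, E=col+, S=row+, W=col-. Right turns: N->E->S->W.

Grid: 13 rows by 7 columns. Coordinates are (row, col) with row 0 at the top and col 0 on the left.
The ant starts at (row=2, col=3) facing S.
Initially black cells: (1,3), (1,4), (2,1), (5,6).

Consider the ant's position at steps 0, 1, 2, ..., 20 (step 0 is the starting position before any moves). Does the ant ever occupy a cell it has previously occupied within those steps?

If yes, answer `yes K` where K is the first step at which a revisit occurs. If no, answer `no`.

Answer: yes 10

Derivation:
Step 1: on WHITE (2,3): turn R to W, flip to black, move to (2,2). |black|=5 — new cell
Step 2: on WHITE (2,2): turn R to N, flip to black, move to (1,2). |black|=6 — new cell
Step 3: on WHITE (1,2): turn R to E, flip to black, move to (1,3). |black|=7 — new cell
Step 4: on BLACK (1,3): turn L to N, flip to white, move to (0,3). |black|=6 — new cell
Step 5: on WHITE (0,3): turn R to E, flip to black, move to (0,4). |black|=7 — new cell
Step 6: on WHITE (0,4): turn R to S, flip to black, move to (1,4). |black|=8 — new cell
Step 7: on BLACK (1,4): turn L to E, flip to white, move to (1,5). |black|=7 — new cell
Step 8: on WHITE (1,5): turn R to S, flip to black, move to (2,5). |black|=8 — new cell
Step 9: on WHITE (2,5): turn R to W, flip to black, move to (2,4). |black|=9 — new cell
Step 10: on WHITE (2,4): turn R to N, flip to black, move to (1,4). |black|=10 — REVISIT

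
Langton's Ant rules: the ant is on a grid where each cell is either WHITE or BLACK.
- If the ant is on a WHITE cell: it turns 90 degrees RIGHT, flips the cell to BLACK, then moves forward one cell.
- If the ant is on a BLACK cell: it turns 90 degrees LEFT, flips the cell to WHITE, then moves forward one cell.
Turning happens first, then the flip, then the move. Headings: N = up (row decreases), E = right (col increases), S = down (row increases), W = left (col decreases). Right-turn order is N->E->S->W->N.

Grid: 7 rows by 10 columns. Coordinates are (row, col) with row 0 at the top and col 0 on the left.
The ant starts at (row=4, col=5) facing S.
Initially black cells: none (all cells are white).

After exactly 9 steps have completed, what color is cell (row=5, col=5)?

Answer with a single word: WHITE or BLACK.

Answer: BLACK

Derivation:
Step 1: on WHITE (4,5): turn R to W, flip to black, move to (4,4). |black|=1
Step 2: on WHITE (4,4): turn R to N, flip to black, move to (3,4). |black|=2
Step 3: on WHITE (3,4): turn R to E, flip to black, move to (3,5). |black|=3
Step 4: on WHITE (3,5): turn R to S, flip to black, move to (4,5). |black|=4
Step 5: on BLACK (4,5): turn L to E, flip to white, move to (4,6). |black|=3
Step 6: on WHITE (4,6): turn R to S, flip to black, move to (5,6). |black|=4
Step 7: on WHITE (5,6): turn R to W, flip to black, move to (5,5). |black|=5
Step 8: on WHITE (5,5): turn R to N, flip to black, move to (4,5). |black|=6
Step 9: on WHITE (4,5): turn R to E, flip to black, move to (4,6). |black|=7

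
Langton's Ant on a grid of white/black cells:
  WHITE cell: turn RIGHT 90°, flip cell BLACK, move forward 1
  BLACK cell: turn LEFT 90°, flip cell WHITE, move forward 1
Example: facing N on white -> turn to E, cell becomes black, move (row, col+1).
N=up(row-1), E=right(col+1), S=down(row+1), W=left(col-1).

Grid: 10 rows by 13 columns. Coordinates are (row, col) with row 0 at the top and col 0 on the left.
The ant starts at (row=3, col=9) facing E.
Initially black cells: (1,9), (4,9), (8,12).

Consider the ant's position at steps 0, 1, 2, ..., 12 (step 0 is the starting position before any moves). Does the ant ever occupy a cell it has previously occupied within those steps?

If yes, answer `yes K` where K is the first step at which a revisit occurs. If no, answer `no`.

Answer: yes 5

Derivation:
Step 1: on WHITE (3,9): turn R to S, flip to black, move to (4,9). |black|=4 — new cell
Step 2: on BLACK (4,9): turn L to E, flip to white, move to (4,10). |black|=3 — new cell
Step 3: on WHITE (4,10): turn R to S, flip to black, move to (5,10). |black|=4 — new cell
Step 4: on WHITE (5,10): turn R to W, flip to black, move to (5,9). |black|=5 — new cell
Step 5: on WHITE (5,9): turn R to N, flip to black, move to (4,9). |black|=6 — REVISIT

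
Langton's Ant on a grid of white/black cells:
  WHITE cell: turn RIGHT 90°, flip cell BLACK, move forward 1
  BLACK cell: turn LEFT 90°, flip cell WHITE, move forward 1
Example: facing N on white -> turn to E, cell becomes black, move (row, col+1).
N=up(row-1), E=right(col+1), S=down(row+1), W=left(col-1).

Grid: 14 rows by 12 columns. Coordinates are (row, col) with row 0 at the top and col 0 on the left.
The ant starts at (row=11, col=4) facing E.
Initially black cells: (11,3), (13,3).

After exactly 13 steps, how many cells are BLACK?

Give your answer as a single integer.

Step 1: on WHITE (11,4): turn R to S, flip to black, move to (12,4). |black|=3
Step 2: on WHITE (12,4): turn R to W, flip to black, move to (12,3). |black|=4
Step 3: on WHITE (12,3): turn R to N, flip to black, move to (11,3). |black|=5
Step 4: on BLACK (11,3): turn L to W, flip to white, move to (11,2). |black|=4
Step 5: on WHITE (11,2): turn R to N, flip to black, move to (10,2). |black|=5
Step 6: on WHITE (10,2): turn R to E, flip to black, move to (10,3). |black|=6
Step 7: on WHITE (10,3): turn R to S, flip to black, move to (11,3). |black|=7
Step 8: on WHITE (11,3): turn R to W, flip to black, move to (11,2). |black|=8
Step 9: on BLACK (11,2): turn L to S, flip to white, move to (12,2). |black|=7
Step 10: on WHITE (12,2): turn R to W, flip to black, move to (12,1). |black|=8
Step 11: on WHITE (12,1): turn R to N, flip to black, move to (11,1). |black|=9
Step 12: on WHITE (11,1): turn R to E, flip to black, move to (11,2). |black|=10
Step 13: on WHITE (11,2): turn R to S, flip to black, move to (12,2). |black|=11

Answer: 11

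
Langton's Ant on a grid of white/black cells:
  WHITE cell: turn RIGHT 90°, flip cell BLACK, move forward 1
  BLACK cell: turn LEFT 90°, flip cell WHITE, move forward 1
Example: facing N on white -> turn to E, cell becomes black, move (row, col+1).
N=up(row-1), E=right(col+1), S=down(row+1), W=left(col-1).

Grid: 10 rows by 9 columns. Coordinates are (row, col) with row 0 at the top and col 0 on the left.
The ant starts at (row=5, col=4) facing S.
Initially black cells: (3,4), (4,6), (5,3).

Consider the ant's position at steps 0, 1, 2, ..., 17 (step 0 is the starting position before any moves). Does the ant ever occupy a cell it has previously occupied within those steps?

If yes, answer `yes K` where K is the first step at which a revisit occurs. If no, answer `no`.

Answer: yes 5

Derivation:
Step 1: on WHITE (5,4): turn R to W, flip to black, move to (5,3). |black|=4 — new cell
Step 2: on BLACK (5,3): turn L to S, flip to white, move to (6,3). |black|=3 — new cell
Step 3: on WHITE (6,3): turn R to W, flip to black, move to (6,2). |black|=4 — new cell
Step 4: on WHITE (6,2): turn R to N, flip to black, move to (5,2). |black|=5 — new cell
Step 5: on WHITE (5,2): turn R to E, flip to black, move to (5,3). |black|=6 — REVISIT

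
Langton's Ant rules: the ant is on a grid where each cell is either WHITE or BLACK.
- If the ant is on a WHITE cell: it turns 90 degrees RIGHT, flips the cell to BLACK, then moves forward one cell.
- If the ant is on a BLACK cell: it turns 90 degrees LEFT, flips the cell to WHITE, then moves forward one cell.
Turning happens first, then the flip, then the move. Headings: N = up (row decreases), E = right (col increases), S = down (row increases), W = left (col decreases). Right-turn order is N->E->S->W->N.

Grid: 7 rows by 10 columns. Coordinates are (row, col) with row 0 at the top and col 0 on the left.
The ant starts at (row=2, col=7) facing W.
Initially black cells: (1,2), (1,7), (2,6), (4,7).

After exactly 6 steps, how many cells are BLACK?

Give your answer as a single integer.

Step 1: on WHITE (2,7): turn R to N, flip to black, move to (1,7). |black|=5
Step 2: on BLACK (1,7): turn L to W, flip to white, move to (1,6). |black|=4
Step 3: on WHITE (1,6): turn R to N, flip to black, move to (0,6). |black|=5
Step 4: on WHITE (0,6): turn R to E, flip to black, move to (0,7). |black|=6
Step 5: on WHITE (0,7): turn R to S, flip to black, move to (1,7). |black|=7
Step 6: on WHITE (1,7): turn R to W, flip to black, move to (1,6). |black|=8

Answer: 8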